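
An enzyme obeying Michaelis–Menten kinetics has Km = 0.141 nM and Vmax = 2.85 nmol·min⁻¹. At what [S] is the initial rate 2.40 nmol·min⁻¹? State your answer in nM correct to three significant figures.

The required fractional saturation is v/Vmax = 2.40/2.85 = 0.8421.
Then [S]/(Km+[S]) = 0.8421 ⇒ [S] = 0.141 × 0.8421/(1 − 0.8421) = 0.752 nM.

0.752 nM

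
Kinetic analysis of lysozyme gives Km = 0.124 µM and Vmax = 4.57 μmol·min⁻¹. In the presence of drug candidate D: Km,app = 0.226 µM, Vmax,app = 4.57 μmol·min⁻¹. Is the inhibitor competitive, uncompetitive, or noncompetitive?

Km increases (0.124 → 0.226 µM) while Vmax is unchanged — the hallmark of competitive inhibition.

competitive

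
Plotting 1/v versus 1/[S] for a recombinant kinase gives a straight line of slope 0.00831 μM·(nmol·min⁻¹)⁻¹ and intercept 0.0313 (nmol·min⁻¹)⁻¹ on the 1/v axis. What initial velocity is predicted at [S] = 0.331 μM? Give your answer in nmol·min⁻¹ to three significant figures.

The y-intercept is 1/Vmax, so Vmax = 1/0.0313 = 31.9 nmol·min⁻¹.
The slope is Km/Vmax, so Km = 0.00831 × 31.9 = 0.265 μM.
Then v = 31.9 × 0.331/(0.265 + 0.331) = 17.7 nmol·min⁻¹.

17.7 nmol·min⁻¹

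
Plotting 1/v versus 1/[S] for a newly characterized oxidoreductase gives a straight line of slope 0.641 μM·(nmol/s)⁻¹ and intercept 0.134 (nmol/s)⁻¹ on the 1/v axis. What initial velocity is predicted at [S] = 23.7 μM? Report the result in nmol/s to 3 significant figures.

The y-intercept is 1/Vmax, so Vmax = 1/0.134 = 7.46 nmol/s.
The slope is Km/Vmax, so Km = 0.641 × 7.46 = 4.78 μM.
Then v = 7.46 × 23.7/(4.78 + 23.7) = 6.21 nmol/s.

6.21 nmol/s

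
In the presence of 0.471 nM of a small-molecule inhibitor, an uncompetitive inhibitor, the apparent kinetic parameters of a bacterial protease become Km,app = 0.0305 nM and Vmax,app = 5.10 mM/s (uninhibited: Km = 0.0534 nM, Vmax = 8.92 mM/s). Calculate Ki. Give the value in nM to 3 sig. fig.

0.629 nM

Uncompetitive: Vmax,app = Vmax/α (and Km,app = Km/α) with α = 1 + [I]/Ki.
α = Vmax/Vmax,app = 8.92/5.10 = 1.749.
Since α = 1 + [I]/Ki, [I]/Ki = 1.749 − 1 = 0.7490 and Ki = 0.471/0.7490 = 0.629 nM.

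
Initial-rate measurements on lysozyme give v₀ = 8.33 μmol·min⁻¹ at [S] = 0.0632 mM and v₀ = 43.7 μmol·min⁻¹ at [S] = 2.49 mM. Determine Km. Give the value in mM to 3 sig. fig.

0.310 mM

From v = Vmax[S]/(Km+[S]), each point gives Vmax = v(Km+[S])/[S].
Equating: 8.33(Km+0.0632)/0.0632 = 43.7(Km+2.49)/2.49.
131.8·Km + 8.33 = 17.55·Km + 43.7, so (131.8 − 17.55)·Km = 43.7 − 8.33.
Km = 35.37/114.3 = 0.310 mM; then Vmax = 8.33(0.310+0.0632)/0.0632 = 49.1 μmol·min⁻¹.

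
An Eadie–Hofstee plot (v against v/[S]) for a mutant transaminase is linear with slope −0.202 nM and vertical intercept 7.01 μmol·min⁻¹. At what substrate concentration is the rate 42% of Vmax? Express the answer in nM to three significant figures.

The Eadie–Hofstee slope gives Km = 0.202 nM (slope = −Km).
v/Vmax = [S]/(Km+[S]) = 0.42 ⇒ [S] = Km·0.42/(1−0.42) = 0.202 × 0.7241 = 0.146 nM.

0.146 nM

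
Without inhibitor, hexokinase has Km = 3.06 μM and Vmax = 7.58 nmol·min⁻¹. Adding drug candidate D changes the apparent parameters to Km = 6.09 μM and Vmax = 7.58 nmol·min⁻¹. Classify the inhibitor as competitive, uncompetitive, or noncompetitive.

Km increases (3.06 → 6.09 μM) while Vmax is unchanged — the hallmark of competitive inhibition.

competitive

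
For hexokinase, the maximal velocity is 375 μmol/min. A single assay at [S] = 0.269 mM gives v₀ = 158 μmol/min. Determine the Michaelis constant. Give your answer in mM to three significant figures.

0.369 mM

v/Vmax = 158/375 = 0.4213 = [S]/(Km+[S]).
So Km + [S] = [S]/0.4213 = 0.6384 mM, giving Km = 0.6384 − 0.269 = 0.369 mM.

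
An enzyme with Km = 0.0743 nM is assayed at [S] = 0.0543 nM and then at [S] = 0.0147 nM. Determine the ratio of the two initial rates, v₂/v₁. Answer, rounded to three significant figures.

0.391

The fractional saturations are [S]/(Km+[S]) = 0.0543/0.1286 = 0.4222 and 0.0147/0.08900 = 0.1652.
v₂/v₁ is just their ratio: 0.1652/0.4222 = 0.391.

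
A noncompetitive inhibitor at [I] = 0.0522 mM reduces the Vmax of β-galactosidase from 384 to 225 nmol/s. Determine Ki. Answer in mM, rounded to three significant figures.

0.0739 mM

Noncompetitive: Vmax,app = Vmax/α with α = 1 + [I]/Ki.
α = Vmax/Vmax,app = 384/225 = 1.707.
Since α = 1 + [I]/Ki, [I]/Ki = 1.707 − 1 = 0.7067 and Ki = 0.0522/0.7067 = 0.0739 mM.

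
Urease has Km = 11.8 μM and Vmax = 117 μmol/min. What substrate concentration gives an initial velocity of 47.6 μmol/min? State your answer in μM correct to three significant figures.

8.09 μM

Rearranging v = Vmax[S]/(Km+[S]) gives [S] = Km·v/(Vmax − v).
[S] = 11.8 × 47.6 / (117 − 47.6) = 561.7/69.40 = 8.09 μM.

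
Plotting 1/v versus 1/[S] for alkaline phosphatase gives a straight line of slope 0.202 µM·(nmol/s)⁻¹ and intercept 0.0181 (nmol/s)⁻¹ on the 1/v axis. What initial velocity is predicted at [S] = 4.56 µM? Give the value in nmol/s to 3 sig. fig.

The y-intercept is 1/Vmax, so Vmax = 1/0.0181 = 55.2 nmol/s.
The slope is Km/Vmax, so Km = 0.202 × 55.2 = 11.2 µM.
Then v = 55.2 × 4.56/(11.2 + 4.56) = 16.0 nmol/s.

16.0 nmol/s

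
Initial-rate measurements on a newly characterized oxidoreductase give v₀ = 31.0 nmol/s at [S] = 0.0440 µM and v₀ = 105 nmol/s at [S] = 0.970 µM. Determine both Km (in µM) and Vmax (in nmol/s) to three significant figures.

In reciprocal form, 1/v = (Km/Vmax)·(1/[S]) + 1/Vmax. The two points give (1/[S], 1/v) = (22.73, 0.03226) and (1.031, 0.009524).
Slope = (0.03226 − 0.009524)/(22.73 − 1.031) = 0.001048; intercept = 0.03226 − 0.001048×22.73 = 0.008444.
Vmax = 1/intercept = 118 nmol/s; Km = slope × Vmax = 0.001048 × 118 = 0.124 µM.

Km = 0.124 µM; Vmax = 118 nmol/s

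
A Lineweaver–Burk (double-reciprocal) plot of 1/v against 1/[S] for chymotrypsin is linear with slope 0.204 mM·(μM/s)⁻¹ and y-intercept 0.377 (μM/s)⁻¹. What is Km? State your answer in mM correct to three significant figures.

y-intercept = 1/Vmax ⇒ Vmax = 2.65 μM/s; slope = Km/Vmax ⇒ Km = slope × Vmax.
Km = 0.204 × 2.65 = 0.541 mM.

0.541 mM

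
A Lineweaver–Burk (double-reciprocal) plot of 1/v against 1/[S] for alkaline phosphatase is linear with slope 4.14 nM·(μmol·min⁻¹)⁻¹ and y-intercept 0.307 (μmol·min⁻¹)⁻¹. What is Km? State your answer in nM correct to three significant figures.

y-intercept = 1/Vmax ⇒ Vmax = 3.26 μmol·min⁻¹; slope = Km/Vmax ⇒ Km = slope × Vmax.
Km = 4.14 × 3.26 = 13.5 nM.

13.5 nM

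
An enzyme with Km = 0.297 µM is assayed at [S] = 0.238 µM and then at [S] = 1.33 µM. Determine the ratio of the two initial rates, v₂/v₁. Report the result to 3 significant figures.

The fractional saturations are [S]/(Km+[S]) = 0.238/0.5350 = 0.4449 and 1.33/1.627 = 0.8175.
v₂/v₁ is just their ratio: 0.8175/0.4449 = 1.84.

1.84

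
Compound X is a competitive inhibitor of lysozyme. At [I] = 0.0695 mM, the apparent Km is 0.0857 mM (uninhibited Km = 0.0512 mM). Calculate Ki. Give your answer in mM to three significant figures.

Competitive: Km,app = α·Km with α = 1 + [I]/Ki.
α = Km,app/Km = 0.0857/0.0512 = 1.674.
Ki = [I]/(α − 1) = 0.0695/0.6738 = 0.103 mM.

0.103 mM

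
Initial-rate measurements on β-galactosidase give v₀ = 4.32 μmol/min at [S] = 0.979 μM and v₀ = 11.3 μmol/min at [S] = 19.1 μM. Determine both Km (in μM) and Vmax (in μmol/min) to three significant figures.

Km = 1.83 μM; Vmax = 12.4 μmol/min

From v = Vmax[S]/(Km+[S]), each point gives Vmax = v(Km+[S])/[S].
Equating: 4.32(Km+0.979)/0.979 = 11.3(Km+19.1)/19.1.
4.413·Km + 4.32 = 0.5916·Km + 11.3, so (4.413 − 0.5916)·Km = 11.3 − 4.32.
Km = 6.980/3.821 = 1.83 μM; then Vmax = 4.32(1.83+0.979)/0.979 = 12.4 μmol/min.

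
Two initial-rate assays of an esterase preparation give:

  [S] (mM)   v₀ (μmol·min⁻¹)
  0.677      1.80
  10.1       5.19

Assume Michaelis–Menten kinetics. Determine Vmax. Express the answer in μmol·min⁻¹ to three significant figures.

In reciprocal form, 1/v = (Km/Vmax)·(1/[S]) + 1/Vmax. The two points give (1/[S], 1/v) = (1.477, 0.5556) and (0.09901, 0.1927).
Slope = (0.5556 − 0.1927)/(1.477 − 0.09901) = 0.2633; intercept = 0.5556 − 0.2633×1.477 = 0.1666.
Vmax = 1/intercept = 6.00 μmol·min⁻¹; Km = slope × Vmax = 0.2633 × 6.00 = 1.58 mM.

6.00 μmol·min⁻¹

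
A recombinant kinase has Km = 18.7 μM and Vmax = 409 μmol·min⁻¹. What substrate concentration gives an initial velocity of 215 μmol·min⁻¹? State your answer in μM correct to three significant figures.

20.7 μM

Rearranging v = Vmax[S]/(Km+[S]) gives [S] = Km·v/(Vmax − v).
[S] = 18.7 × 215 / (409 − 215) = 4020/194.0 = 20.7 μM.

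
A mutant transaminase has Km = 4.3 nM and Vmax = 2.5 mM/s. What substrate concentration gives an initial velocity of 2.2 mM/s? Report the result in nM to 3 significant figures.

31.5 nM

The required fractional saturation is v/Vmax = 2.2/2.5 = 0.8800.
Then [S]/(Km+[S]) = 0.8800 ⇒ [S] = 4.3 × 0.8800/(1 − 0.8800) = 31.5 nM.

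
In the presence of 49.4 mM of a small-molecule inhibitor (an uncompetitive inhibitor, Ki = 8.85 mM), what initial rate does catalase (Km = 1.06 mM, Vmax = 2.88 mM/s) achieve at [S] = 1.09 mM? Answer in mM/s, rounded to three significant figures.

With α = 1 + [I]/Ki = 1 + 49.4/8.85 = 6.582, the uncompetitive rate law is v = (Vmax/α)·[S] / (Km/α + [S]).
v = (2.88/6.582)×1.09 / (1.06/6.582 + 1.09) = 0.4769/1.251 = 0.381 mM/s.

0.381 mM/s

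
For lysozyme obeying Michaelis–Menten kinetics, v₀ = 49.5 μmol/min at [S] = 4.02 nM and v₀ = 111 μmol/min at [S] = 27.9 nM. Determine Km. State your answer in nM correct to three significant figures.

7.38 nM

From v = Vmax[S]/(Km+[S]), each point gives Vmax = v(Km+[S])/[S].
Equating: 49.5(Km+4.02)/4.02 = 111(Km+27.9)/27.9.
12.31·Km + 49.5 = 3.978·Km + 111, so (12.31 − 3.978)·Km = 111 − 49.5.
Km = 61.50/8.335 = 7.38 nM; then Vmax = 49.5(7.38+4.02)/4.02 = 140 μmol/min.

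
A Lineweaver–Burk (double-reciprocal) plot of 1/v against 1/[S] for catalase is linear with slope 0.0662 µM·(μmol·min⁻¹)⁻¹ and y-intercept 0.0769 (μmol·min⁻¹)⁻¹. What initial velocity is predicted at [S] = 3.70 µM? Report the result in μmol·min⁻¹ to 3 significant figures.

10.5 μmol·min⁻¹

The y-intercept is 1/Vmax, so Vmax = 1/0.0769 = 13.0 μmol·min⁻¹.
The slope is Km/Vmax, so Km = 0.0662 × 13.0 = 0.861 µM.
Then v = 13.0 × 3.70/(0.861 + 3.70) = 10.5 μmol·min⁻¹.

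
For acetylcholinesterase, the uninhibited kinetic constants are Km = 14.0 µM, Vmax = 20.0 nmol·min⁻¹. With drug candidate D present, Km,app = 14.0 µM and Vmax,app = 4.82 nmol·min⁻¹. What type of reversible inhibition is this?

Vmax decreases (20.0 → 4.82 nmol·min⁻¹) while Km is unchanged — pure noncompetitive inhibition.

noncompetitive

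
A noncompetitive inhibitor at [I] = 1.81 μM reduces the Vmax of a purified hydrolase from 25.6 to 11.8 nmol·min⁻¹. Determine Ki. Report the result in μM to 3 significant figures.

Noncompetitive: Vmax,app = Vmax/α with α = 1 + [I]/Ki.
α = Vmax/Vmax,app = 25.6/11.8 = 2.169.
Ki = [I]/(α − 1) = 1.81/1.169 = 1.55 μM.

1.55 μM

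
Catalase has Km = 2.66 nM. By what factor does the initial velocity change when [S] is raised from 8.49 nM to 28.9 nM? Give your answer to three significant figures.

Since Vmax cancels, v₂/v₁ = [S]₂(Km+[S]₁) / [S]₁(Km+[S]₂).
= 28.9×(2.66+8.49) / (8.49×(2.66+28.9)) = 322.2/267.9 = 1.20.

1.20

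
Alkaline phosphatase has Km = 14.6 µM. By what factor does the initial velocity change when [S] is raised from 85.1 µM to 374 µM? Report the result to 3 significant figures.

1.13

The fractional saturations are [S]/(Km+[S]) = 85.1/99.70 = 0.8536 and 374/388.6 = 0.9624.
v₂/v₁ is just their ratio: 0.9624/0.8536 = 1.13.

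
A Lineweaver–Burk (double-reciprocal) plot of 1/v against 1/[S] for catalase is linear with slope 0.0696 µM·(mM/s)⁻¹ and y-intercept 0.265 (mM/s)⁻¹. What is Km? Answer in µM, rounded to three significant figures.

0.263 µM

y-intercept = 1/Vmax ⇒ Vmax = 3.77 mM/s; slope = Km/Vmax ⇒ Km = slope × Vmax.
Km = 0.0696 × 3.77 = 0.263 µM.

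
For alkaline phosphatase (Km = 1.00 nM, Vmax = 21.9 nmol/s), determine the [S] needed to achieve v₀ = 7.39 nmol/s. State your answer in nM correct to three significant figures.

0.509 nM

Rearranging v = Vmax[S]/(Km+[S]) gives [S] = Km·v/(Vmax − v).
[S] = 1.00 × 7.39 / (21.9 − 7.39) = 7.390/14.51 = 0.509 nM.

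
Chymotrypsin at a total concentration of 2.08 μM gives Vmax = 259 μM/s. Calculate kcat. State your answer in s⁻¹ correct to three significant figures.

125 s⁻¹

kcat = Vmax/[E]total = 259 μM/s / 2.08 μM = 125 s⁻¹.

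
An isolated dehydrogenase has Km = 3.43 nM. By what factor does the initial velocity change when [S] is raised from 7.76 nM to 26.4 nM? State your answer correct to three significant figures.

1.28

The fractional saturations are [S]/(Km+[S]) = 7.76/11.19 = 0.6935 and 26.4/29.83 = 0.8850.
v₂/v₁ is just their ratio: 0.8850/0.6935 = 1.28.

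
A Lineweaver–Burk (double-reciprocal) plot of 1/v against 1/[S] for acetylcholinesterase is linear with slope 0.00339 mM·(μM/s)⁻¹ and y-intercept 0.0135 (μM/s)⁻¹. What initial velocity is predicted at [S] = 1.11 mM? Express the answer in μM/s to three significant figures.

The y-intercept is 1/Vmax, so Vmax = 1/0.0135 = 74.1 μM/s.
The slope is Km/Vmax, so Km = 0.00339 × 74.1 = 0.251 mM.
Then v = 74.1 × 1.11/(0.251 + 1.11) = 60.4 μM/s.

60.4 μM/s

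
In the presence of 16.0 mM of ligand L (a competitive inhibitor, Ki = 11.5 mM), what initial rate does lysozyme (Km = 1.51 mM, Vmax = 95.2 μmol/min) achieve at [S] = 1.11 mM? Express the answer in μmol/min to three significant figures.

22.4 μmol/min

α = 1 + [I]/Ki = 1 + 16.0/11.5 = 2.391.
For a competitive inhibitor, Vmax is unchanged and the apparent Km becomes α·Km: Km,app = 3.61 mM, Vmax,app = 95.2 μmol/min.
v = Vmax,app·[S]/(Km,app + [S]) = 95.2 × 1.11/(3.61 + 1.11) = 22.4 μmol/min.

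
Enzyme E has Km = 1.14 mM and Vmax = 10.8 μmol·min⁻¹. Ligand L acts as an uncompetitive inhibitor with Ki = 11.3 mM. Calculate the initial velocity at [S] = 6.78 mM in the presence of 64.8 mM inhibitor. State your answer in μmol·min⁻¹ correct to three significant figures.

1.56 μmol·min⁻¹

With α = 1 + [I]/Ki = 1 + 64.8/11.3 = 6.735, the uncompetitive rate law is v = (Vmax/α)·[S] / (Km/α + [S]).
v = (10.8/6.735)×6.78 / (1.14/6.735 + 6.78) = 10.87/6.949 = 1.56 μmol·min⁻¹.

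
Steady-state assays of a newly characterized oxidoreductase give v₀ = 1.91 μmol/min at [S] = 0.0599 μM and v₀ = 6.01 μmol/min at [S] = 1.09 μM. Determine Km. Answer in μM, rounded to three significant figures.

0.155 μM

From v = Vmax[S]/(Km+[S]), each point gives Vmax = v(Km+[S])/[S].
Equating: 1.91(Km+0.0599)/0.0599 = 6.01(Km+1.09)/1.09.
31.89·Km + 1.91 = 5.514·Km + 6.01, so (31.89 − 5.514)·Km = 6.01 − 1.91.
Km = 4.100/26.37 = 0.155 μM; then Vmax = 1.91(0.155+0.0599)/0.0599 = 6.87 μmol/min.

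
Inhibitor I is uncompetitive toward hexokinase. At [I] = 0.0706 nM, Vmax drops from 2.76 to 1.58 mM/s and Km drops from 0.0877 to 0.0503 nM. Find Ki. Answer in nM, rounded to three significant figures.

Uncompetitive: Vmax,app = Vmax/α (and Km,app = Km/α) with α = 1 + [I]/Ki.
α = Vmax/Vmax,app = 2.76/1.58 = 1.747.
Since α = 1 + [I]/Ki, [I]/Ki = 1.747 − 1 = 0.7468 and Ki = 0.0706/0.7468 = 0.0945 nM.

0.0945 nM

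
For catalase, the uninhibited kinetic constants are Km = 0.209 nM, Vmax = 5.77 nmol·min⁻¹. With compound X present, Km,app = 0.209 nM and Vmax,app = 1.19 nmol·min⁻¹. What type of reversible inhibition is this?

Vmax decreases (5.77 → 1.19 nmol·min⁻¹) while Km is unchanged — pure noncompetitive inhibition.

noncompetitive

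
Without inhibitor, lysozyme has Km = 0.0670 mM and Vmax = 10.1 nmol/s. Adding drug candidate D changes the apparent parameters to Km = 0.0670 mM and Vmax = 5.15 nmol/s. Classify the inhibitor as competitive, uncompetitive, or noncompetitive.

Vmax decreases (10.1 → 5.15 nmol/s) while Km is unchanged — pure noncompetitive inhibition.

noncompetitive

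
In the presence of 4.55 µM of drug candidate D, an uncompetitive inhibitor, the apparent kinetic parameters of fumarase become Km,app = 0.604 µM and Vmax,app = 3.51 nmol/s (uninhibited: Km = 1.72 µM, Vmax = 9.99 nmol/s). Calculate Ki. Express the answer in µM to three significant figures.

Uncompetitive: Vmax,app = Vmax/α (and Km,app = Km/α) with α = 1 + [I]/Ki.
α = Vmax/Vmax,app = 9.99/3.51 = 2.846.
Ki = [I]/(α − 1) = 4.55/1.846 = 2.46 µM.

2.46 µM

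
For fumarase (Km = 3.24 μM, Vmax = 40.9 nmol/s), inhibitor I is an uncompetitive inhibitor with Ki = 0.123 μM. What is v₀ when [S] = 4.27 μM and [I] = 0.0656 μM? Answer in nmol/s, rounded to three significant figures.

17.8 nmol/s

With α = 1 + [I]/Ki = 1 + 0.0656/0.123 = 1.533, the uncompetitive rate law is v = (Vmax/α)·[S] / (Km/α + [S]).
v = (40.9/1.533)×4.27 / (3.24/1.533 + 4.27) = 113.9/6.383 = 17.8 nmol/s.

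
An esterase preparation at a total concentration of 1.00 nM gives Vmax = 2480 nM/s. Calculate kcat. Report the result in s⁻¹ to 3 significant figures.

kcat = Vmax/[E]total = 2480 nM/s / 1.00 nM = 2480 s⁻¹.

2480 s⁻¹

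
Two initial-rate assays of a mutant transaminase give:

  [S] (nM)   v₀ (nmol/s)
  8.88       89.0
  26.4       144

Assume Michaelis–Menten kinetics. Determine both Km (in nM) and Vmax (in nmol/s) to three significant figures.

From v = Vmax[S]/(Km+[S]), each point gives Vmax = v(Km+[S])/[S].
Equating: 89.0(Km+8.88)/8.88 = 144(Km+26.4)/26.4.
10.02·Km + 89.0 = 5.455·Km + 144, so (10.02 − 5.455)·Km = 144 − 89.0.
Km = 55.00/4.568 = 12.0 nM; then Vmax = 89.0(12.0+8.88)/8.88 = 210 nmol/s.

Km = 12.0 nM; Vmax = 210 nmol/s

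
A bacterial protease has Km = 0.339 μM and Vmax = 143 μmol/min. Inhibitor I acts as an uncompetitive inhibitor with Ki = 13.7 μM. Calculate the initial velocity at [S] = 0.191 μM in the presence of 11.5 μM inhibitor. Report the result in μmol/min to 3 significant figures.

39.6 μmol/min

α = 1 + [I]/Ki = 1 + 11.5/13.7 = 1.839.
For an uncompetitive inhibitor, both parameters are divided by α, giving Vmax/α and Km/α: Km,app = 0.184 μM, Vmax,app = 77.7 μmol/min.
v = Vmax,app·[S]/(Km,app + [S]) = 77.7 × 0.191/(0.184 + 0.191) = 39.6 μmol/min.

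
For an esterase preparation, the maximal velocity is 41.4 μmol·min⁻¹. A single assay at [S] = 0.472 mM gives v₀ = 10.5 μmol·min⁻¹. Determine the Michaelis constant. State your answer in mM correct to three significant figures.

v/Vmax = 10.5/41.4 = 0.2536 = [S]/(Km+[S]).
So Km + [S] = [S]/0.2536 = 1.861 mM, giving Km = 1.861 − 0.472 = 1.39 mM.

1.39 mM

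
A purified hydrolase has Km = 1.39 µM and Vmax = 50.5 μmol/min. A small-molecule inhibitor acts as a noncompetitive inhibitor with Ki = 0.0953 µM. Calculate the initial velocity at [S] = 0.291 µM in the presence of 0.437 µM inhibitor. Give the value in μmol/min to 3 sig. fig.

With α = 1 + [I]/Ki = 1 + 0.437/0.0953 = 5.586, the noncompetitive rate law is v = (Vmax/α)·[S] / (Km + [S]).
v = (50.5/5.586)×0.291 / (1.39 + 0.291) = 2.631/1.681 = 1.57 μmol/min.

1.57 μmol/min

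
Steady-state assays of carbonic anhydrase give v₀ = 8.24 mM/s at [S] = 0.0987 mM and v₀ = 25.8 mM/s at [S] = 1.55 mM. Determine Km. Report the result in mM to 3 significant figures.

From v = Vmax[S]/(Km+[S]), each point gives Vmax = v(Km+[S])/[S].
Equating: 8.24(Km+0.0987)/0.0987 = 25.8(Km+1.55)/1.55.
83.49·Km + 8.24 = 16.65·Km + 25.8, so (83.49 − 16.65)·Km = 25.8 − 8.24.
Km = 17.56/66.84 = 0.263 mM; then Vmax = 8.24(0.263+0.0987)/0.0987 = 30.2 mM/s.

0.263 mM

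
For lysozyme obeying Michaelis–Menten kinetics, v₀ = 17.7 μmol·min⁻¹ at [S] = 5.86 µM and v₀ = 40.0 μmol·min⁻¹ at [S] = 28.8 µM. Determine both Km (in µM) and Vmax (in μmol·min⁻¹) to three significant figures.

Km = 13.7 µM; Vmax = 59.0 μmol·min⁻¹

From v = Vmax[S]/(Km+[S]), each point gives Vmax = v(Km+[S])/[S].
Equating: 17.7(Km+5.86)/5.86 = 40.0(Km+28.8)/28.8.
3.020·Km + 17.7 = 1.389·Km + 40.0, so (3.020 − 1.389)·Km = 40.0 − 17.7.
Km = 22.30/1.632 = 13.7 µM; then Vmax = 17.7(13.7+5.86)/5.86 = 59.0 μmol·min⁻¹.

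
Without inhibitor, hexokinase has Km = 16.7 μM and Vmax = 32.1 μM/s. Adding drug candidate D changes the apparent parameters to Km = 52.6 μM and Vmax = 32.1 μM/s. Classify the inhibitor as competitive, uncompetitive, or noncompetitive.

Km increases (16.7 → 52.6 μM) while Vmax is unchanged — the hallmark of competitive inhibition.

competitive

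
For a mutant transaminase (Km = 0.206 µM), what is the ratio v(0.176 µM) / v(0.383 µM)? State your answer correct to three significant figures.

0.709

The fractional saturations are [S]/(Km+[S]) = 0.383/0.5890 = 0.6503 and 0.176/0.3820 = 0.4607.
v₂/v₁ is just their ratio: 0.4607/0.6503 = 0.709.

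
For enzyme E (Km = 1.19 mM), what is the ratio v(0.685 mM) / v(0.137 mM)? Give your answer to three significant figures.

3.54

Since Vmax cancels, v₂/v₁ = [S]₂(Km+[S]₁) / [S]₁(Km+[S]₂).
= 0.685×(1.19+0.137) / (0.137×(1.19+0.685)) = 0.9090/0.2569 = 3.54.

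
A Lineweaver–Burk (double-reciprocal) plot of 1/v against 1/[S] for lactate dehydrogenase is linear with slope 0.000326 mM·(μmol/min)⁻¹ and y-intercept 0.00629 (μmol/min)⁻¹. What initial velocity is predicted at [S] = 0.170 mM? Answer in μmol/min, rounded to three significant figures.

122 μmol/min

The y-intercept is 1/Vmax, so Vmax = 1/0.00629 = 159 μmol/min.
The slope is Km/Vmax, so Km = 0.000326 × 159 = 0.0518 mM.
Then v = 159 × 0.170/(0.0518 + 0.170) = 122 μmol/min.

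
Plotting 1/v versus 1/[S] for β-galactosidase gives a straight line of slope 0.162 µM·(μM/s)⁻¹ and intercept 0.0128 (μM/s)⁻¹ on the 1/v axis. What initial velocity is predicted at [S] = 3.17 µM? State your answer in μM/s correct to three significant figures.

15.6 μM/s

The y-intercept is 1/Vmax, so Vmax = 1/0.0128 = 78.1 μM/s.
The slope is Km/Vmax, so Km = 0.162 × 78.1 = 12.7 µM.
Then v = 78.1 × 3.17/(12.7 + 3.17) = 15.6 μM/s.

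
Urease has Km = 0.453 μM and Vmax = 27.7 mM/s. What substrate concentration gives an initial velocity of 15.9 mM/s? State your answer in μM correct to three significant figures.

Rearranging v = Vmax[S]/(Km+[S]) gives [S] = Km·v/(Vmax − v).
[S] = 0.453 × 15.9 / (27.7 − 15.9) = 7.203/11.80 = 0.610 μM.

0.610 μM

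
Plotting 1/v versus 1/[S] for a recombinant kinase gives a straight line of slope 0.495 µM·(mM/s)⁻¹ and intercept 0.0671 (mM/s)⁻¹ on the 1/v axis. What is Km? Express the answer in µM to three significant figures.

7.38 µM

y-intercept = 1/Vmax ⇒ Vmax = 14.9 mM/s; slope = Km/Vmax ⇒ Km = slope × Vmax.
Km = 0.495 × 14.9 = 7.38 µM.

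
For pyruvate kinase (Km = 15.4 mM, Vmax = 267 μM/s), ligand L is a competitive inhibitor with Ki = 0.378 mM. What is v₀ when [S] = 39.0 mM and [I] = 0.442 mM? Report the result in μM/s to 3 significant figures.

With α = 1 + [I]/Ki = 1 + 0.442/0.378 = 2.169, the competitive rate law is v = Vmax[S] / (αKm + [S]).
v = 267×39.0 / (2.169×15.4 + 39.0) = 10410/72.41 = 144 μM/s.

144 μM/s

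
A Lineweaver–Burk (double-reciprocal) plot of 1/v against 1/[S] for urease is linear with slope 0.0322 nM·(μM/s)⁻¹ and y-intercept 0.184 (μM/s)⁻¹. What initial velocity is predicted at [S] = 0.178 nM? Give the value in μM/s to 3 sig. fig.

2.74 μM/s

The y-intercept is 1/Vmax, so Vmax = 1/0.184 = 5.43 μM/s.
The slope is Km/Vmax, so Km = 0.0322 × 5.43 = 0.175 nM.
Then v = 5.43 × 0.178/(0.175 + 0.178) = 2.74 μM/s.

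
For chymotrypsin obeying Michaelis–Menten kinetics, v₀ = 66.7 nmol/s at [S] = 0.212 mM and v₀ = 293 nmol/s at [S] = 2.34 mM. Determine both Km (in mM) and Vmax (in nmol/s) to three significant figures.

Km = 1.19 mM; Vmax = 443 nmol/s

In reciprocal form, 1/v = (Km/Vmax)·(1/[S]) + 1/Vmax. The two points give (1/[S], 1/v) = (4.717, 0.01499) and (0.4274, 0.003413).
Slope = (0.01499 − 0.003413)/(4.717 − 0.4274) = 0.002699; intercept = 0.01499 − 0.002699×4.717 = 0.002259.
Vmax = 1/intercept = 443 nmol/s; Km = slope × Vmax = 0.002699 × 443 = 1.19 mM.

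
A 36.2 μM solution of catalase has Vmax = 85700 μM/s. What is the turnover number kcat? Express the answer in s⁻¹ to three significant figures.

kcat = Vmax/[E]total = 85700 μM/s / 36.2 μM = 2370 s⁻¹.

2370 s⁻¹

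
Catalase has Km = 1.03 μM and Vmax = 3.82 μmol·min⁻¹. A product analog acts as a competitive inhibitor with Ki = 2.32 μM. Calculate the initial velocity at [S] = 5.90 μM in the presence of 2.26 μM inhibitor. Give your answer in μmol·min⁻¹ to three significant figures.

α = 1 + [I]/Ki = 1 + 2.26/2.32 = 1.974.
For a competitive inhibitor, Vmax is unchanged and the apparent Km becomes α·Km: Km,app = 2.03 μM, Vmax,app = 3.82 μmol·min⁻¹.
v = Vmax,app·[S]/(Km,app + [S]) = 3.82 × 5.90/(2.03 + 5.90) = 2.84 μmol·min⁻¹.

2.84 μmol·min⁻¹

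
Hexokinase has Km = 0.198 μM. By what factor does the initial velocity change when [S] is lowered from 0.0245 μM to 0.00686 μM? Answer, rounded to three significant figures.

0.304

The fractional saturations are [S]/(Km+[S]) = 0.0245/0.2225 = 0.1101 and 0.00686/0.2049 = 0.03349.
v₂/v₁ is just their ratio: 0.03349/0.1101 = 0.304.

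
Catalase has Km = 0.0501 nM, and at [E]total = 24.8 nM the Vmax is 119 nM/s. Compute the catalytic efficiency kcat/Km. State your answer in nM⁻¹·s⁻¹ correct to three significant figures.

kcat = Vmax/[E]total = 119/24.8 = 4.80 s⁻¹.
kcat/Km = 4.80/0.0501 = 95.8 nM⁻¹·s⁻¹.

95.8 nM⁻¹·s⁻¹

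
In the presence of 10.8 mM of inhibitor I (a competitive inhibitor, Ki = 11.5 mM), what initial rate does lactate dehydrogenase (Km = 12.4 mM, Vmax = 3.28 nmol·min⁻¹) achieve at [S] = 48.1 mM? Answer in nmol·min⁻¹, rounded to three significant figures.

With α = 1 + [I]/Ki = 1 + 10.8/11.5 = 1.939, the competitive rate law is v = Vmax[S] / (αKm + [S]).
v = 3.28×48.1 / (1.939×12.4 + 48.1) = 157.8/72.15 = 2.19 nmol·min⁻¹.

2.19 nmol·min⁻¹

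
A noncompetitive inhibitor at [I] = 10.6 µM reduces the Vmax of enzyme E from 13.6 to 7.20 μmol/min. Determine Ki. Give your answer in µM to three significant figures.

11.9 µM

Noncompetitive: Vmax,app = Vmax/α with α = 1 + [I]/Ki.
α = Vmax/Vmax,app = 13.6/7.20 = 1.889.
Ki = [I]/(α − 1) = 10.6/0.8889 = 11.9 µM.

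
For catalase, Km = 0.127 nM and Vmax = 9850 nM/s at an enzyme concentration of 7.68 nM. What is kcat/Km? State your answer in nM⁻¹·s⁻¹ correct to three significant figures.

kcat = Vmax/[E]total = 9850/7.68 = 1280 s⁻¹.
kcat/Km = 1280/0.127 = 10100 nM⁻¹·s⁻¹.

10100 nM⁻¹·s⁻¹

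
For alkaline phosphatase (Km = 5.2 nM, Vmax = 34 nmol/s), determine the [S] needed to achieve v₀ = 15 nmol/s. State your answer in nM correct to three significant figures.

Rearranging v = Vmax[S]/(Km+[S]) gives [S] = Km·v/(Vmax − v).
[S] = 5.2 × 15 / (34 − 15) = 78.00/19.00 = 4.11 nM.

4.11 nM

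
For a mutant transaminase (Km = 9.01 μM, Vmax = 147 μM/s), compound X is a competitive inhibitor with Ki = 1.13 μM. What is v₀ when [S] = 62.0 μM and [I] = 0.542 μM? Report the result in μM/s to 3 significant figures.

121 μM/s

α = 1 + [I]/Ki = 1 + 0.542/1.13 = 1.480.
For a competitive inhibitor, Vmax is unchanged and the apparent Km becomes α·Km: Km,app = 13.3 μM, Vmax,app = 147 μM/s.
v = Vmax,app·[S]/(Km,app + [S]) = 147 × 62.0/(13.3 + 62.0) = 121 μM/s.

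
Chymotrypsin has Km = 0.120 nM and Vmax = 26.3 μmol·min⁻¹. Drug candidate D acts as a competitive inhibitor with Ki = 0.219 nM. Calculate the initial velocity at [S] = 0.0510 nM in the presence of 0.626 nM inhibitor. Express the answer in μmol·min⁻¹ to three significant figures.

2.61 μmol·min⁻¹

α = 1 + [I]/Ki = 1 + 0.626/0.219 = 3.858.
For a competitive inhibitor, Vmax is unchanged and the apparent Km becomes α·Km: Km,app = 0.463 nM, Vmax,app = 26.3 μmol·min⁻¹.
v = Vmax,app·[S]/(Km,app + [S]) = 26.3 × 0.0510/(0.463 + 0.0510) = 2.61 μmol·min⁻¹.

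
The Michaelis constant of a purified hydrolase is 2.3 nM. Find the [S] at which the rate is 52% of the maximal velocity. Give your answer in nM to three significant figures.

v/Vmax = [S]/(Km+[S]) = 0.52, so [S] = Km·0.52/(1 − 0.52) = 2.3 × 1.083.
[S] = 2.49 nM.

2.49 nM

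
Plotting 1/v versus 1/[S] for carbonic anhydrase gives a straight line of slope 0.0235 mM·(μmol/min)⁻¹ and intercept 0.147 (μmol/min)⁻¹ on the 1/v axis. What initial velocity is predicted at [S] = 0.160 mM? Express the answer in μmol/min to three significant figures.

The y-intercept is 1/Vmax, so Vmax = 1/0.147 = 6.80 μmol/min.
The slope is Km/Vmax, so Km = 0.0235 × 6.80 = 0.160 mM.
Then v = 6.80 × 0.160/(0.160 + 0.160) = 3.40 μmol/min.

3.40 μmol/min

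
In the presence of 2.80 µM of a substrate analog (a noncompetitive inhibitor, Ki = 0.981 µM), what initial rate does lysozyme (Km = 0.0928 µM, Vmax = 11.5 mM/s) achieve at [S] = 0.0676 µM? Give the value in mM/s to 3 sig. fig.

α = 1 + [I]/Ki = 1 + 2.80/0.981 = 3.854.
For a noncompetitive inhibitor, Vmax is reduced to Vmax/α while Km is unchanged: Km,app = 0.0928 µM, Vmax,app = 2.98 mM/s.
v = Vmax,app·[S]/(Km,app + [S]) = 2.98 × 0.0676/(0.0928 + 0.0676) = 1.26 mM/s.

1.26 mM/s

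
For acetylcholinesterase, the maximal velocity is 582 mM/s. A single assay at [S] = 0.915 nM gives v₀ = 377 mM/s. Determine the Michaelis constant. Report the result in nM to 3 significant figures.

v/Vmax = 377/582 = 0.6478 = [S]/(Km+[S]).
So Km + [S] = [S]/0.6478 = 1.413 nM, giving Km = 1.413 − 0.915 = 0.498 nM.

0.498 nM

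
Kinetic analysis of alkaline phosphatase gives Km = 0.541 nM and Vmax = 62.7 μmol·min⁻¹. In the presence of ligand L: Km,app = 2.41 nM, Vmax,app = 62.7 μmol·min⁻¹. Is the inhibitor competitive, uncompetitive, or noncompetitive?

Km increases (0.541 → 2.41 nM) while Vmax is unchanged — the hallmark of competitive inhibition.

competitive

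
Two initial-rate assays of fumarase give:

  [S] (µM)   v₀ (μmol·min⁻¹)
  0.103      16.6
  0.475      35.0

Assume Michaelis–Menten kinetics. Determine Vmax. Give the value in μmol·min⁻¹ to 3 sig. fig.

50.5 μmol·min⁻¹

In reciprocal form, 1/v = (Km/Vmax)·(1/[S]) + 1/Vmax. The two points give (1/[S], 1/v) = (9.709, 0.06024) and (2.105, 0.02857).
Slope = (0.06024 − 0.02857)/(9.709 − 2.105) = 0.004165; intercept = 0.06024 − 0.004165×9.709 = 0.01980.
Vmax = 1/intercept = 50.5 μmol·min⁻¹; Km = slope × Vmax = 0.004165 × 50.5 = 0.210 µM.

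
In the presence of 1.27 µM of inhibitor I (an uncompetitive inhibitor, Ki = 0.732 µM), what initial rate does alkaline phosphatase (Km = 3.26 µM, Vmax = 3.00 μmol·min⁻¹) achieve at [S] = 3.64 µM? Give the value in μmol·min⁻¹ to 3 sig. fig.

With α = 1 + [I]/Ki = 1 + 1.27/0.732 = 2.735, the uncompetitive rate law is v = (Vmax/α)·[S] / (Km/α + [S]).
v = (3.00/2.735)×3.64 / (3.26/2.735 + 3.64) = 3.993/4.832 = 0.826 μmol·min⁻¹.

0.826 μmol·min⁻¹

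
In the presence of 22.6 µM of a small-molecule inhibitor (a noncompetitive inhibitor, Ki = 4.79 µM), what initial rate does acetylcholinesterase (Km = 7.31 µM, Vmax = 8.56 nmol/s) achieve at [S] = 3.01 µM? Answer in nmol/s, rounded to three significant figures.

0.437 nmol/s

With α = 1 + [I]/Ki = 1 + 22.6/4.79 = 5.718, the noncompetitive rate law is v = (Vmax/α)·[S] / (Km + [S]).
v = (8.56/5.718)×3.01 / (7.31 + 3.01) = 4.506/10.32 = 0.437 nmol/s.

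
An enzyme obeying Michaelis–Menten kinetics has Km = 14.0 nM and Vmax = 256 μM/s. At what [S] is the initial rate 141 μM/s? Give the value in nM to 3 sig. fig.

The required fractional saturation is v/Vmax = 141/256 = 0.5508.
Then [S]/(Km+[S]) = 0.5508 ⇒ [S] = 14.0 × 0.5508/(1 − 0.5508) = 17.2 nM.

17.2 nM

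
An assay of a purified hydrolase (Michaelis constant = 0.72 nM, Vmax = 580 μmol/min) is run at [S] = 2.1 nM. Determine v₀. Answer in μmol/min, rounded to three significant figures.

432 μmol/min

v = Vmax·[S]/(Km + [S]) = 580 × 2.1 / (0.72 + 2.1)
  = 1218 / 2.820 = 432 μmol/min.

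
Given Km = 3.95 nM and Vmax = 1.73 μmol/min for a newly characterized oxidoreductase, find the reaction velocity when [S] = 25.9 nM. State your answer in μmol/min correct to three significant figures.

[S]/(Km+[S]) = 25.9/29.85 = 0.8677, the fractional saturation.
v = 0.8677 × Vmax = 0.8677 × 1.73 = 1.50 μmol/min.

1.50 μmol/min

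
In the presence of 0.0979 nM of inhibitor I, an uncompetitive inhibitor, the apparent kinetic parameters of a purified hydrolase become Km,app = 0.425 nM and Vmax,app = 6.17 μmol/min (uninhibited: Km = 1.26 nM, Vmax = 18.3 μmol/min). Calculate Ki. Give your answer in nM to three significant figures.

Uncompetitive: Vmax,app = Vmax/α (and Km,app = Km/α) with α = 1 + [I]/Ki.
α = Vmax/Vmax,app = 18.3/6.17 = 2.966.
Ki = [I]/(α − 1) = 0.0979/1.966 = 0.0498 nM.

0.0498 nM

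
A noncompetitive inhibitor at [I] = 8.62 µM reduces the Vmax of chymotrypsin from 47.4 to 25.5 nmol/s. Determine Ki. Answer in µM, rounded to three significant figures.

Noncompetitive: Vmax,app = Vmax/α with α = 1 + [I]/Ki.
α = Vmax/Vmax,app = 47.4/25.5 = 1.859.
Since α = 1 + [I]/Ki, [I]/Ki = 1.859 − 1 = 0.8588 and Ki = 8.62/0.8588 = 10.0 µM.

10.0 µM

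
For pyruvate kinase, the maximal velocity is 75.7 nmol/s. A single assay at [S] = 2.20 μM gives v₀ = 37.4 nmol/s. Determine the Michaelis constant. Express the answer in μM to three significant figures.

2.25 μM

From v = Vmax[S]/(Km+[S]), Km = [S](Vmax − v)/v.
Km = 2.20 × (75.7 − 37.4) / 37.4 = 84.26/37.4 = 2.25 μM.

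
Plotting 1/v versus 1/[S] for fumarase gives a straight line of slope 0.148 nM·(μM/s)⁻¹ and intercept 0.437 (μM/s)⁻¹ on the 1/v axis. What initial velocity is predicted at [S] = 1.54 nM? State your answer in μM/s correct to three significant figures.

1.88 μM/s

The y-intercept is 1/Vmax, so Vmax = 1/0.437 = 2.29 μM/s.
The slope is Km/Vmax, so Km = 0.148 × 2.29 = 0.339 nM.
Then v = 2.29 × 1.54/(0.339 + 1.54) = 1.88 μM/s.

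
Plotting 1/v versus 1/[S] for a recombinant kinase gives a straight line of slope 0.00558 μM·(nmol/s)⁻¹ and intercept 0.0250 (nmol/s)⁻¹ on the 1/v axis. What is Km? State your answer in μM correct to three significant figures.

0.223 μM

y-intercept = 1/Vmax ⇒ Vmax = 40.0 nmol/s; slope = Km/Vmax ⇒ Km = slope × Vmax.
Km = 0.00558 × 40.0 = 0.223 μM.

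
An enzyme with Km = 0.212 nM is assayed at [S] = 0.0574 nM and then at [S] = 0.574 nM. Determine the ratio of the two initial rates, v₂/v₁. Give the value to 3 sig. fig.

3.43

The fractional saturations are [S]/(Km+[S]) = 0.0574/0.2694 = 0.2131 and 0.574/0.7860 = 0.7303.
v₂/v₁ is just their ratio: 0.7303/0.2131 = 3.43.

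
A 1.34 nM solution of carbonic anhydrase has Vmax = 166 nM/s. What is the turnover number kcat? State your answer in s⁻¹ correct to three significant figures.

kcat = Vmax/[E]total = 166 nM/s / 1.34 nM = 124 s⁻¹.

124 s⁻¹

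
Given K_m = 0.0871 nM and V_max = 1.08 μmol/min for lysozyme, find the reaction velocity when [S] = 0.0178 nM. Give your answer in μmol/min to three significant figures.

0.183 μmol/min

v = Vmax·[S]/(Km + [S]) = 1.08 × 0.0178 / (0.0871 + 0.0178)
  = 0.01922 / 0.1049 = 0.183 μmol/min.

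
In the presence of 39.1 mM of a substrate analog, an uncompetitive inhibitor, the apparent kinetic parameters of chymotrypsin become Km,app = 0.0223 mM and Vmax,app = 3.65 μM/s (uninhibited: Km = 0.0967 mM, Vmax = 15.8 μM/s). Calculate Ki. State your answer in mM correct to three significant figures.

11.7 mM

Uncompetitive: Vmax,app = Vmax/α (and Km,app = Km/α) with α = 1 + [I]/Ki.
α = Vmax/Vmax,app = 15.8/3.65 = 4.329.
Ki = [I]/(α − 1) = 39.1/3.329 = 11.7 mM.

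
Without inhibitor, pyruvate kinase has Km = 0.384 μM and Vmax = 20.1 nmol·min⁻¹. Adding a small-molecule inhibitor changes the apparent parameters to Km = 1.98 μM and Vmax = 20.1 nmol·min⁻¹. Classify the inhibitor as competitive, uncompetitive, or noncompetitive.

competitive

Km increases (0.384 → 1.98 μM) while Vmax is unchanged — the hallmark of competitive inhibition.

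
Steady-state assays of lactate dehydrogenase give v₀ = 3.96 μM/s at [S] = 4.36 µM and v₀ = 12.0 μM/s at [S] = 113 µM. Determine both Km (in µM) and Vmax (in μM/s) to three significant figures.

In reciprocal form, 1/v = (Km/Vmax)·(1/[S]) + 1/Vmax. The two points give (1/[S], 1/v) = (0.2294, 0.2525) and (0.008850, 0.08333).
Slope = (0.2525 − 0.08333)/(0.2294 − 0.008850) = 0.7673; intercept = 0.2525 − 0.7673×0.2294 = 0.07654.
Vmax = 1/intercept = 13.1 μM/s; Km = slope × Vmax = 0.7673 × 13.1 = 10.0 µM.

Km = 10.0 µM; Vmax = 13.1 μM/s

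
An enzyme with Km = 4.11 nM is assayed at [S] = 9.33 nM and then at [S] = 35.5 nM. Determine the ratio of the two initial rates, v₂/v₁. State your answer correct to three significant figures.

Since Vmax cancels, v₂/v₁ = [S]₂(Km+[S]₁) / [S]₁(Km+[S]₂).
= 35.5×(4.11+9.33) / (9.33×(4.11+35.5)) = 477.1/369.6 = 1.29.

1.29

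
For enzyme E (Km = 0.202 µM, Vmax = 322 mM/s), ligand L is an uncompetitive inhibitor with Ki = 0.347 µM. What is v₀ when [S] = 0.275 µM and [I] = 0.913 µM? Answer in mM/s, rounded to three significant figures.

73.8 mM/s

With α = 1 + [I]/Ki = 1 + 0.913/0.347 = 3.631, the uncompetitive rate law is v = (Vmax/α)·[S] / (Km/α + [S]).
v = (322/3.631)×0.275 / (0.202/3.631 + 0.275) = 24.39/0.3306 = 73.8 mM/s.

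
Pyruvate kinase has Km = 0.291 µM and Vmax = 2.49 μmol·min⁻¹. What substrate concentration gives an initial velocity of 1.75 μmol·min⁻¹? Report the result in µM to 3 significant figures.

Rearranging v = Vmax[S]/(Km+[S]) gives [S] = Km·v/(Vmax − v).
[S] = 0.291 × 1.75 / (2.49 − 1.75) = 0.5092/0.7400 = 0.688 µM.

0.688 µM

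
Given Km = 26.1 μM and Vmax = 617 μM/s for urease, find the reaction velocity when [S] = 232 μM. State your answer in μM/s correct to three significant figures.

v = Vmax·[S]/(Km + [S]) = 617 × 232 / (26.1 + 232)
  = 143100 / 258.1 = 555 μM/s.

555 μM/s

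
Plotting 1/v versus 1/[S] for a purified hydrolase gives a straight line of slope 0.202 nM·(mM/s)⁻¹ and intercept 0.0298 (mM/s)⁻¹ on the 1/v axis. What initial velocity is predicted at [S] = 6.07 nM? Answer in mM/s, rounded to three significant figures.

The y-intercept is 1/Vmax, so Vmax = 1/0.0298 = 33.6 mM/s.
The slope is Km/Vmax, so Km = 0.202 × 33.6 = 6.78 nM.
Then v = 33.6 × 6.07/(6.78 + 6.07) = 15.9 mM/s.

15.9 mM/s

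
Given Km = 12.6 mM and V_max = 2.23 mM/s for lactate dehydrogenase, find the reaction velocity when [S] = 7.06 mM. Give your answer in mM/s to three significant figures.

0.801 mM/s

[S]/(Km+[S]) = 7.06/19.66 = 0.3591, the fractional saturation.
v = 0.3591 × Vmax = 0.3591 × 2.23 = 0.801 mM/s.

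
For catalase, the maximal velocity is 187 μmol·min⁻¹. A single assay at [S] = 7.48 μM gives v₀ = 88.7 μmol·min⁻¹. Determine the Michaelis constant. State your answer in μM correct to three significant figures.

8.29 μM

From v = Vmax[S]/(Km+[S]), Km = [S](Vmax − v)/v.
Km = 7.48 × (187 − 88.7) / 88.7 = 735.3/88.7 = 8.29 μM.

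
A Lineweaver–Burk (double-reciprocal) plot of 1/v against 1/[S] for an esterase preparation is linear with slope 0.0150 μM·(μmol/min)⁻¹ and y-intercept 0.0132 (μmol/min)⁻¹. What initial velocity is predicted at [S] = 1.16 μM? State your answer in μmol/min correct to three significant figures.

The y-intercept is 1/Vmax, so Vmax = 1/0.0132 = 75.8 μmol/min.
The slope is Km/Vmax, so Km = 0.0150 × 75.8 = 1.14 μM.
Then v = 75.8 × 1.16/(1.14 + 1.16) = 38.3 μmol/min.

38.3 μmol/min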